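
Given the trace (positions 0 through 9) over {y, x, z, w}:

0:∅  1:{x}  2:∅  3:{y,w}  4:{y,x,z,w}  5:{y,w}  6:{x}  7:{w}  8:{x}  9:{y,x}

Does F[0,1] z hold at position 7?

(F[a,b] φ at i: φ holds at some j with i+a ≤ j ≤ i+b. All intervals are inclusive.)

No

Check z at each j in [7,8]:
  j=7: false
  j=8: false
No position in the window satisfies it → formula fails.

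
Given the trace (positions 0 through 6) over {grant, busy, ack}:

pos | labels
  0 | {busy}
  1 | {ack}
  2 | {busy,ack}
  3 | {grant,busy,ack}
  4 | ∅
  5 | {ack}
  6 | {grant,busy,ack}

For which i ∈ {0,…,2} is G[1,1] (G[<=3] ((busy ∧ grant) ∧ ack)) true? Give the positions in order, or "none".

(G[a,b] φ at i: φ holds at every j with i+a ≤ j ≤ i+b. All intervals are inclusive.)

none

Evaluate at each i in [0,2]:
  i=0: ✗ (fails at j=1)
  i=1: ✗ (fails at j=2)
  i=2: ✗ (fails at j=3)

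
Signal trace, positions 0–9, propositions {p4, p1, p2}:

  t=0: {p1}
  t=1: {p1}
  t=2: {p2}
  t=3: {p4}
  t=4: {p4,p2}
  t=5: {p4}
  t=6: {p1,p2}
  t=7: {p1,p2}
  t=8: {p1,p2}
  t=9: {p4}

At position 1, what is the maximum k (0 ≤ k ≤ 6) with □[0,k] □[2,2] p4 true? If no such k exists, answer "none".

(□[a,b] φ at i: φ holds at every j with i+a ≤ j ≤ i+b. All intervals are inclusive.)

2

□[2,2] p4 must hold from j=1 onward; find where it first fails.
  j=1: holds
  j=2: holds
  j=3: holds
  j=4: fails
Holds on [1,3], so largest k = 2.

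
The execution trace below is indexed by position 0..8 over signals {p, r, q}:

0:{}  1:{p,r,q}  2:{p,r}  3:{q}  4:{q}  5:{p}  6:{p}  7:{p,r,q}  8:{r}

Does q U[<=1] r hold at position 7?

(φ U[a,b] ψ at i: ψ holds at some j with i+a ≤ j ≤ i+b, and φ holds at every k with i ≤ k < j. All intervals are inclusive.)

Holds

Need some j in [7,8] with r, and q at every k in [7,j-1].
  j=7: r holds; no prefix to check → satisfied.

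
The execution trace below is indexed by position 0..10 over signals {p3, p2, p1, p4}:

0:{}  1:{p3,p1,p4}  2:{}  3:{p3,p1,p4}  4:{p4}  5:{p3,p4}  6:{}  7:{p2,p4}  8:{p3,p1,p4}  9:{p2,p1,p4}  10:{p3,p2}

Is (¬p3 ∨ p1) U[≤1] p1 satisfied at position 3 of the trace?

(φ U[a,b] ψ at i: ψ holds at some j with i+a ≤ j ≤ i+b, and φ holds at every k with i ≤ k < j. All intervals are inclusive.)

Holds

Need some j in [3,4] with p1, and (¬p3 ∨ p1) at every k in [3,j-1].
  j=3: p1 holds; no prefix to check → satisfied.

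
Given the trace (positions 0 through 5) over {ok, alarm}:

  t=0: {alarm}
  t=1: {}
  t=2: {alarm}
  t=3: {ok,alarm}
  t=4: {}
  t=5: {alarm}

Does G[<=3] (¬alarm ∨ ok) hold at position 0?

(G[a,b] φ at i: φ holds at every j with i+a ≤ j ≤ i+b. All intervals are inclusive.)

Check (¬alarm ∨ ok) at every j in [0,3]:
  j=0: false
  j=1: true
  j=2: false
  j=3: true
Fails at j=0 → formula fails.

False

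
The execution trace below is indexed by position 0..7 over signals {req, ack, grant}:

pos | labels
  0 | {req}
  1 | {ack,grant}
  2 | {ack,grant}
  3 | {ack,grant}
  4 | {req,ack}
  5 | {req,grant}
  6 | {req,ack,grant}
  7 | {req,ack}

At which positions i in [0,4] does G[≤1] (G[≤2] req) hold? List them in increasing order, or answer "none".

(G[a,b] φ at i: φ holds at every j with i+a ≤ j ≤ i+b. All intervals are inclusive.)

4

Evaluate at each i in [0,4]:
  i=0: ✗ (fails at j=0)
  i=1: ✗ (fails at j=1)
  i=2: ✗ (fails at j=2)
  i=3: ✗ (fails at j=3)
  i=4: ✓ (all of [4,5])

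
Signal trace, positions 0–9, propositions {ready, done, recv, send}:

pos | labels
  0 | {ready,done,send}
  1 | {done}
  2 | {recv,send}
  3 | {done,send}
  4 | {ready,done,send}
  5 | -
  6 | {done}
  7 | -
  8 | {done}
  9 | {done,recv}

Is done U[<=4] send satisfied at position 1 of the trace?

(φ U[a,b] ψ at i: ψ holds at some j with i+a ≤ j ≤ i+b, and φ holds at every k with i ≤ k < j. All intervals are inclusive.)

Need some j in [1,5] with send, and done at every k in [1,j-1].
  j=1: send false.
  j=2: send holds; done holds at every k in [1,1] → satisfied.

Yes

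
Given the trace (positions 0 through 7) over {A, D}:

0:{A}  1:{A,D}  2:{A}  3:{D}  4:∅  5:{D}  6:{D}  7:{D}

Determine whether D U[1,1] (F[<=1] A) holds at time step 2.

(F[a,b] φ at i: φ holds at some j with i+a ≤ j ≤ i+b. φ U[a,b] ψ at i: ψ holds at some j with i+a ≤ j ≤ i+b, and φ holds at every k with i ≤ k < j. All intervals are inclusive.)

Need some j in [3,3] with F[<=1] A, and D at every k in [2,j-1].
  j=3: F[<=1] A — fails (none in [3,4]).
No j in the window works → until fails.

Does not hold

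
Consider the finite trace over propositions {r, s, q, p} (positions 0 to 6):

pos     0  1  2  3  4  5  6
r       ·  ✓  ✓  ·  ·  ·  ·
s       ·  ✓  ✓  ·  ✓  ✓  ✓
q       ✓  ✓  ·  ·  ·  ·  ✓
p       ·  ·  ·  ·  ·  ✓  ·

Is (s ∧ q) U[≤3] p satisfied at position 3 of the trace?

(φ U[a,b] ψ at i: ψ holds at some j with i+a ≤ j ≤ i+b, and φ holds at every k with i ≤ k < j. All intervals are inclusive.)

Need some j in [3,6] with p, and (s ∧ q) at every k in [3,j-1].
  j=3: p false.
  j=4: p false.
  j=5: p holds, but (s ∧ q) fails at k=3 → not this j.
  j=6: p false.
No j in the window works → until fails.

False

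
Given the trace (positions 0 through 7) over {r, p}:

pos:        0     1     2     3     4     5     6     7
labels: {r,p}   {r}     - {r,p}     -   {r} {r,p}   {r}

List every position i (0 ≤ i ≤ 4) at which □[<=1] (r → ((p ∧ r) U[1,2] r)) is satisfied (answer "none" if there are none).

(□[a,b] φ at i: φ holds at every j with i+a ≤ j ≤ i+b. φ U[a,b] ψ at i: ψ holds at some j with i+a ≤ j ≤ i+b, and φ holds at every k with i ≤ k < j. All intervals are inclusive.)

none

Evaluate at each i in [0,4]:
  i=0: ✗ (fails at j=1)
  i=1: ✗ (fails at j=1)
  i=2: ✗ (fails at j=3)
  i=3: ✗ (fails at j=3)
  i=4: ✗ (fails at j=5)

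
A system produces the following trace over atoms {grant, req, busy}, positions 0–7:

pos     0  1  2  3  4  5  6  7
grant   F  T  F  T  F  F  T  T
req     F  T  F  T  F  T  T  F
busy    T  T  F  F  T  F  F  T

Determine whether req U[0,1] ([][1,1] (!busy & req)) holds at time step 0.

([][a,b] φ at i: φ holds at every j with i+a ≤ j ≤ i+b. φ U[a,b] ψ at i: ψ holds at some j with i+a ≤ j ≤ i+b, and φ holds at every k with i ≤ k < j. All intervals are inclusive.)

Need some j in [0,1] with [][1,1] (!busy & req), and req at every k in [0,j-1].
  j=0: [][1,1] (!busy & req) — fails at 1.
  j=1: [][1,1] (!busy & req) — fails at 2.
No j in the window works → until fails.

No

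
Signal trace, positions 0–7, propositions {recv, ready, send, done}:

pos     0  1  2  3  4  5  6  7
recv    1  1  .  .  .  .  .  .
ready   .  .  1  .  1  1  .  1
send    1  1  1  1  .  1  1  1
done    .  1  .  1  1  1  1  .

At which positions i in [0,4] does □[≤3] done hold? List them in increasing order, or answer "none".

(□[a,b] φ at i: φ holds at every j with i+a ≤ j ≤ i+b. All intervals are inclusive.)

Evaluate at each i in [0,4]:
  i=0: ✗ (fails at j=0)
  i=1: ✗ (fails at j=2)
  i=2: ✗ (fails at j=2)
  i=3: ✓ (all of [3,6])
  i=4: ✗ (fails at j=7)

3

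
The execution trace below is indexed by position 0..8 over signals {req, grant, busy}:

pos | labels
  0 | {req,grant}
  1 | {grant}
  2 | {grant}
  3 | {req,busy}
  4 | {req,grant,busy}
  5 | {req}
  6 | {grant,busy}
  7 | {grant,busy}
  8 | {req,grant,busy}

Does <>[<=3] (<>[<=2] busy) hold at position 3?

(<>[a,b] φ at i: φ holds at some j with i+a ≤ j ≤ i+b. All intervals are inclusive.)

Check <>[<=2] busy at each j in [3,6]:
  j=3: holds (witness at 3)
  j=4: holds (witness at 4)
  j=5: holds (witness at 6)
  j=6: holds (witness at 6)
Found at j=3 → formula holds.

Yes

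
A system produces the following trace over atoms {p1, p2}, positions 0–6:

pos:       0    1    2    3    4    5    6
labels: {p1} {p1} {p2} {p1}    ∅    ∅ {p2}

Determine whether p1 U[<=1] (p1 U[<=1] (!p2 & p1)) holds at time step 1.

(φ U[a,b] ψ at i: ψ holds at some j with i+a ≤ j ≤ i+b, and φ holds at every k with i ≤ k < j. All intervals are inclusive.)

Need some j in [1,2] with (p1 U[<=1] (!p2 & p1)), and p1 at every k in [1,j-1].
  j=1: (p1 U[<=1] (!p2 & p1)) holds; no prefix to check → satisfied.

Holds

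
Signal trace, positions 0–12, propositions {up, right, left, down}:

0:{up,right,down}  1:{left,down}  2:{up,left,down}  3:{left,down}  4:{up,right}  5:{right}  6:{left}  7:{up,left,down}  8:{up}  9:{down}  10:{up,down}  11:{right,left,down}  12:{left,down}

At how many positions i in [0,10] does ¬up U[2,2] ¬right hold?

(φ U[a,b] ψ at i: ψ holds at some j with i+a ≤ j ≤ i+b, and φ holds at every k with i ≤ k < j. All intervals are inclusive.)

Evaluate at each i in [0,10]:
  i=0: ✗ (lhs fails at k=0 before rhs at j=2)
  i=1: ✗ (lhs fails at k=2 before rhs at j=3)
  i=2: ✗ (no rhs in [4,4])
  i=3: ✗ (no rhs in [5,5])
  i=4: ✗ (lhs fails at k=4 before rhs at j=6)
  i=5: ✓ (rhs at j=7; lhs holds on [5,6])
  i=6: ✗ (lhs fails at k=7 before rhs at j=8)
  i=7: ✗ (lhs fails at k=7 before rhs at j=9)
  i=8: ✗ (lhs fails at k=8 before rhs at j=10)
  i=9: ✗ (no rhs in [11,11])
  i=10: ✗ (lhs fails at k=10 before rhs at j=12)
Positions where it holds: {5} → 1.

1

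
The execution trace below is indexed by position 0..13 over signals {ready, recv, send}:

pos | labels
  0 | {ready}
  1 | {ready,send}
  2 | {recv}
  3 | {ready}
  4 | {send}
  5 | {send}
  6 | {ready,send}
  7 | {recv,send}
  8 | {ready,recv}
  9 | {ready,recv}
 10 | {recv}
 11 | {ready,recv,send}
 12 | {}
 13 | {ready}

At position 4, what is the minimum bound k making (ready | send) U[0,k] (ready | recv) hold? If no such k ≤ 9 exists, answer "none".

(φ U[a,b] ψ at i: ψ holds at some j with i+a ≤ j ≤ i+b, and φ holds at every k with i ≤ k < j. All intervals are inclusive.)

2

Need earliest j ≥ 4 with (ready | recv), and (ready | send) at every k in [4,j-1].
  j=4: rhs fails.
  j=5: rhs fails.
  j=6: rhs holds; lhs holds on [4,5]. k = 2.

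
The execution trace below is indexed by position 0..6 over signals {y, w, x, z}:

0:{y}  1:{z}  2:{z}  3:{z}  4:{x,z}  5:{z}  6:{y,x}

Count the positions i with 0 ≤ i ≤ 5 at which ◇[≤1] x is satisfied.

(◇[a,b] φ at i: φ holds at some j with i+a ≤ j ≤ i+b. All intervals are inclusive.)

3

Evaluate at each i in [0,5]:
  i=0: ✗ (none in [0,1])
  i=1: ✗ (none in [1,2])
  i=2: ✗ (none in [2,3])
  i=3: ✓ (witness j=4)
  i=4: ✓ (witness j=4)
  i=5: ✓ (witness j=6)
Positions where it holds: {3, 4, 5} → 3.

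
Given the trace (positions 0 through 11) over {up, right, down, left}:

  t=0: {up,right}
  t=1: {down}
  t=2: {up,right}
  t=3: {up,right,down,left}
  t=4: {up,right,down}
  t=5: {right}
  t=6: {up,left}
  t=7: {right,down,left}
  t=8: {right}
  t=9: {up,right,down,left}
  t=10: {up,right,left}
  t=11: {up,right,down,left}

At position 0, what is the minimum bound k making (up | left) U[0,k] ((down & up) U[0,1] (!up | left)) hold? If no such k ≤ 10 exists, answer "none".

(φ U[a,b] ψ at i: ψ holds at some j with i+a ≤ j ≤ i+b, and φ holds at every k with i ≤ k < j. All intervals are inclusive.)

Need earliest j ≥ 0 with ((down & up) U[0,1] (!up | left)), and (up | left) at every k in [0,j-1].
  j=0: rhs fails.
  j=1: rhs holds; lhs holds on [0,0]. k = 1.

1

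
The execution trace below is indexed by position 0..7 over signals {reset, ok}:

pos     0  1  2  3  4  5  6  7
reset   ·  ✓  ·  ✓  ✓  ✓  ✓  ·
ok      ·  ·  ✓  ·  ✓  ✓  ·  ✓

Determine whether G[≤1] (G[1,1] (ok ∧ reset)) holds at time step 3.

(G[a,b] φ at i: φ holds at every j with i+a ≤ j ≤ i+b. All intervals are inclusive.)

True

Check G[1,1] (ok ∧ reset) at every j in [3,4]:
  j=3: holds on [4,4]
  j=4: holds on [5,5]
All positions satisfy it → formula holds.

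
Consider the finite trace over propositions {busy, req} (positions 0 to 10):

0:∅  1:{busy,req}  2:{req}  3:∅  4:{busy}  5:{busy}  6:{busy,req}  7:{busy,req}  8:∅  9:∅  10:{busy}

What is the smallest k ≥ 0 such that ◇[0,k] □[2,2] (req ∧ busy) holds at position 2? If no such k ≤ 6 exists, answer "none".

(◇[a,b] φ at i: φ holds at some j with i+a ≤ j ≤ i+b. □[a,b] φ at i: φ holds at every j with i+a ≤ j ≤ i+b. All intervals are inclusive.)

Scan j = 2,3,… for □[2,2] (req ∧ busy):
  j=2: fails
  j=3: fails
  j=4: holds
First hit at j=4, so smallest k = 4-2 = 2.

2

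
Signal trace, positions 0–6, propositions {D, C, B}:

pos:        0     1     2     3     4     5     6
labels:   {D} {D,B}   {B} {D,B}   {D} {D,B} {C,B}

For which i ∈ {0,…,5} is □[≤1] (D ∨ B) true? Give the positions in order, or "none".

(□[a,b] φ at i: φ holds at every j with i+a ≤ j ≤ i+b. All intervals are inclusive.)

0, 1, 2, 3, 4, 5

Evaluate at each i in [0,5]:
  i=0: ✓ (all of [0,1])
  i=1: ✓ (all of [1,2])
  i=2: ✓ (all of [2,3])
  i=3: ✓ (all of [3,4])
  i=4: ✓ (all of [4,5])
  i=5: ✓ (all of [5,6])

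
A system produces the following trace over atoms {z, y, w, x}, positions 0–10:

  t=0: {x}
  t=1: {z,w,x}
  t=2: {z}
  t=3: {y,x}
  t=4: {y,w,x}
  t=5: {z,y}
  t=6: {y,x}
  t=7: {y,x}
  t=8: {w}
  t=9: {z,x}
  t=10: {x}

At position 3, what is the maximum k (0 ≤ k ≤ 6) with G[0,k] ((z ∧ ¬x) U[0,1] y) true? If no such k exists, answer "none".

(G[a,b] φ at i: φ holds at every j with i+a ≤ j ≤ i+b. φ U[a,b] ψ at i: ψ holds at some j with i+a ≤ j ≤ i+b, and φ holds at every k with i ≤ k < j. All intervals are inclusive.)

4

((z ∧ ¬x) U[0,1] y) must hold from j=3 onward; find where it first fails.
  j=3: holds
  j=4: holds
  j=5: holds
  j=6: holds
  j=7: holds
  j=8: fails
Holds on [3,7], so largest k = 4.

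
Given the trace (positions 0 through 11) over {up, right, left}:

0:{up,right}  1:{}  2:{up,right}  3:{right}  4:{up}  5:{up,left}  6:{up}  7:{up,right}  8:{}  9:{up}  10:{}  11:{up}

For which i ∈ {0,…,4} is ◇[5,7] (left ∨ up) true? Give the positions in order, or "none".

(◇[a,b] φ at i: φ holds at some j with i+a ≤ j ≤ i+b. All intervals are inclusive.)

0, 1, 2, 3, 4

Evaluate at each i in [0,4]:
  i=0: ✓ (witness j=5)
  i=1: ✓ (witness j=6)
  i=2: ✓ (witness j=7)
  i=3: ✓ (witness j=9)
  i=4: ✓ (witness j=9)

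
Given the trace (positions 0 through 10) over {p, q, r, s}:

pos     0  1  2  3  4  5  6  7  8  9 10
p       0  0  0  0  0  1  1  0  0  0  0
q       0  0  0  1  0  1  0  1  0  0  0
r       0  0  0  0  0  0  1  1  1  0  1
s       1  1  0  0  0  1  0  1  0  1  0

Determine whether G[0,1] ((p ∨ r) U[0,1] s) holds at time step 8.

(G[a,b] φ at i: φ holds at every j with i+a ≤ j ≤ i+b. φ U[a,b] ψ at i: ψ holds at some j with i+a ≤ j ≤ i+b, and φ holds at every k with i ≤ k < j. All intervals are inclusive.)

Yes

Check ((p ∨ r) U[0,1] s) at every j in [8,9]:
  j=8: holds
  j=9: holds
All positions satisfy it → formula holds.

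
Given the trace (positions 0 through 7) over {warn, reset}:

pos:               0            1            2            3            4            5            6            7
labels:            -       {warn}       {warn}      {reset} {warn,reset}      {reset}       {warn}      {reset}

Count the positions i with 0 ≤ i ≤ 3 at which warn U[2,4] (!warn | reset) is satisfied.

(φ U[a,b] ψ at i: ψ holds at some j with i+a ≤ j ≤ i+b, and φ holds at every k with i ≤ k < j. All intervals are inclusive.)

1

Evaluate at each i in [0,3]:
  i=0: ✗ (lhs fails at k=0 before rhs at j=3)
  i=1: ✓ (rhs at j=3; lhs holds on [1,2])
  i=2: ✗ (lhs fails at k=3 before rhs at j=4)
  i=3: ✗ (lhs fails at k=3 before rhs at j=5)
Positions where it holds: {1} → 1.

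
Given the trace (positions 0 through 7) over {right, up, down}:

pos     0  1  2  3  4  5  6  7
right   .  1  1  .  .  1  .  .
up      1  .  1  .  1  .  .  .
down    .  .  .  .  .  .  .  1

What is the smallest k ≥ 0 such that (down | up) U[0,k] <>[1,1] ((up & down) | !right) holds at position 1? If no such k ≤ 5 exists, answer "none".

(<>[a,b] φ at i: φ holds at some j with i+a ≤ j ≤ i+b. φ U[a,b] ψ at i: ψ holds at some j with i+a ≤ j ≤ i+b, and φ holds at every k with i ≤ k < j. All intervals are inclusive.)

none

Need earliest j ≥ 1 with <>[1,1] ((up & down) | !right), and (down | up) at every k in [1,j-1].
  j=1: rhs fails.
  j=2: rhs holds but lhs fails at k=1.
  j=3: rhs holds but lhs fails at k=1.
  j=4: rhs fails.
  j=5: rhs holds but lhs fails at k=1.
  j=6: rhs holds but lhs fails at k=1.
No witness within the range → none.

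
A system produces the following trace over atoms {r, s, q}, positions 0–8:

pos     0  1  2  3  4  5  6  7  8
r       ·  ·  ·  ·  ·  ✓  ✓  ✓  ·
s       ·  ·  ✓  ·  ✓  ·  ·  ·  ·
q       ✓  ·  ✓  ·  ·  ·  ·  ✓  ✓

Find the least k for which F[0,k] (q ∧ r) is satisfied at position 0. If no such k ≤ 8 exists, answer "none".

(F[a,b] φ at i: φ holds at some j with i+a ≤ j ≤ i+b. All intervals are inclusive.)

7

Scan j = 0,1,… for (q ∧ r):
  j=0: fails
  j=1: fails
  j=2: fails
  j=3: fails
  j=4: fails
  j=5: fails
  j=6: fails
  j=7: holds
First hit at j=7, so smallest k = 7-0 = 7.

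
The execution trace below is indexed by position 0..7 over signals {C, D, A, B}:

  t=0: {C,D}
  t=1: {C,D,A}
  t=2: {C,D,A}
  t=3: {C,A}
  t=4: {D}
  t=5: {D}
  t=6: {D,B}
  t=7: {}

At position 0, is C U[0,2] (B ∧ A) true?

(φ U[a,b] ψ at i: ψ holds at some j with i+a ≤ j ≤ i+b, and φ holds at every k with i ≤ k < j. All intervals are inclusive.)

Need some j in [0,2] with (B ∧ A), and C at every k in [0,j-1].
  j=0: (B ∧ A) false.
  j=1: (B ∧ A) false.
  j=2: (B ∧ A) false.
No j in the window works → until fails.

Does not hold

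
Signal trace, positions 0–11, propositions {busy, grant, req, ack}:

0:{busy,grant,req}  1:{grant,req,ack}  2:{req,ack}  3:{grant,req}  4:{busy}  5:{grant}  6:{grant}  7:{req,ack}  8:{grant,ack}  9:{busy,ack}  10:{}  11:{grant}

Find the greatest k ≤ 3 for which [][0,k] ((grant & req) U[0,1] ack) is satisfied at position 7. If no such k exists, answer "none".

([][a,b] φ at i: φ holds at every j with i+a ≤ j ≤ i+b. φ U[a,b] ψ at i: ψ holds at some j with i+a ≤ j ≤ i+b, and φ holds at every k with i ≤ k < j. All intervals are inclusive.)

((grant & req) U[0,1] ack) must hold from j=7 onward; find where it first fails.
  j=7: holds
  j=8: holds
  j=9: holds
  j=10: fails
Holds on [7,9], so largest k = 2.

2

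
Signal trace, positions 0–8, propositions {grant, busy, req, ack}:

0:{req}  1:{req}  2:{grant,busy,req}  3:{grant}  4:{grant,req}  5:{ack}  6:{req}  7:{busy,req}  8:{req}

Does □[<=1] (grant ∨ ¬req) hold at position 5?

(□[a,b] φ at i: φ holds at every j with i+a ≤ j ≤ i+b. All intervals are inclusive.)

Check (grant ∨ ¬req) at every j in [5,6]:
  j=5: true
  j=6: false
Fails at j=6 → formula fails.

Does not hold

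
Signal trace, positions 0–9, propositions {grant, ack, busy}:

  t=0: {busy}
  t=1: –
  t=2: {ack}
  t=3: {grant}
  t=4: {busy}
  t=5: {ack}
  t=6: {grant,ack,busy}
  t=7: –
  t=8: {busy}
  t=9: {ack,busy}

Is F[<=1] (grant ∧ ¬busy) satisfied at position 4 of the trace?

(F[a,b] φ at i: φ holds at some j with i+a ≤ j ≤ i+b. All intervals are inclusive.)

No

Check (grant ∧ ¬busy) at each j in [4,5]:
  j=4: false
  j=5: false
No position in the window satisfies it → formula fails.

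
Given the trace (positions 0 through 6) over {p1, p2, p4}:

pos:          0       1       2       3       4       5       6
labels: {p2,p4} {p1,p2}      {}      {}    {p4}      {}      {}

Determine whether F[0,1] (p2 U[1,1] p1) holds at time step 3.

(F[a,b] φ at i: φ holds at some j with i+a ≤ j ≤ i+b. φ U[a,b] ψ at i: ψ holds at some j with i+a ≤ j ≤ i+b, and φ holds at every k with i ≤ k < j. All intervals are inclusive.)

Check (p2 U[1,1] p1) at each j in [3,4]:
  j=3: fails
  j=4: fails
No position in the window satisfies it → formula fails.

Does not hold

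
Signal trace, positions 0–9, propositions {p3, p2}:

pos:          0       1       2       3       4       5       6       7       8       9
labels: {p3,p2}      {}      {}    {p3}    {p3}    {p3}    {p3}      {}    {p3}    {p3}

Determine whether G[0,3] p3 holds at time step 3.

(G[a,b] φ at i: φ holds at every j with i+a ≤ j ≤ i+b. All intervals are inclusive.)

Check p3 at every j in [3,6]:
  j=3: true
  j=4: true
  j=5: true
  j=6: true
All positions satisfy it → formula holds.

True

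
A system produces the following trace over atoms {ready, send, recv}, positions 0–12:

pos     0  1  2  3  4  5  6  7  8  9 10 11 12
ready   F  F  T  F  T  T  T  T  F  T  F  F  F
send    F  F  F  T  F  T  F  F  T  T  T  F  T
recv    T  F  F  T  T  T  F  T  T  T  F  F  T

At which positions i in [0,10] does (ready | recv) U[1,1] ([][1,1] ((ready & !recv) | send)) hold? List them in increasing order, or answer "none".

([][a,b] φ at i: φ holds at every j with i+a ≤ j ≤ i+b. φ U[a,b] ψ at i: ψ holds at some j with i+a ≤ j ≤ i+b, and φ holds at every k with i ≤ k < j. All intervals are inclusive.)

Evaluate at each i in [0,10]:
  i=0: ✓ (rhs at j=1; lhs holds on [0,0])
  i=1: ✗ (lhs fails at k=1 before rhs at j=2)
  i=2: ✗ (no rhs in [3,3])
  i=3: ✓ (rhs at j=4; lhs holds on [3,3])
  i=4: ✓ (rhs at j=5; lhs holds on [4,4])
  i=5: ✗ (no rhs in [6,6])
  i=6: ✓ (rhs at j=7; lhs holds on [6,6])
  i=7: ✓ (rhs at j=8; lhs holds on [7,7])
  i=8: ✓ (rhs at j=9; lhs holds on [8,8])
  i=9: ✗ (no rhs in [10,10])
  i=10: ✗ (lhs fails at k=10 before rhs at j=11)

0, 3, 4, 6, 7, 8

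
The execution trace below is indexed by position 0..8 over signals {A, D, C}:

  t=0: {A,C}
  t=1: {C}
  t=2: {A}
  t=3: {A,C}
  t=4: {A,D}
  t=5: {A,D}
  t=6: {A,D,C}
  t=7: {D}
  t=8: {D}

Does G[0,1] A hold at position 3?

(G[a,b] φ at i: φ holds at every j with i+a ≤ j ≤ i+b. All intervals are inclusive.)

Check A at every j in [3,4]:
  j=3: true
  j=4: true
All positions satisfy it → formula holds.

Holds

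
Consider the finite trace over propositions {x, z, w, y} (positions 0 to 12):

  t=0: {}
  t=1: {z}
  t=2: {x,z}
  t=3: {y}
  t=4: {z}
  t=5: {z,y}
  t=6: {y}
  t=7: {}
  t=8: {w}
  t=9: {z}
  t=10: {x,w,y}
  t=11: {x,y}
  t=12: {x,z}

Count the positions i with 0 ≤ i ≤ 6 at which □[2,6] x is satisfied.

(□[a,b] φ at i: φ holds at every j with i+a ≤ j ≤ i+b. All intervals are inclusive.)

Evaluate at each i in [0,6]:
  i=0: ✗ (fails at j=3)
  i=1: ✗ (fails at j=3)
  i=2: ✗ (fails at j=4)
  i=3: ✗ (fails at j=5)
  i=4: ✗ (fails at j=6)
  i=5: ✗ (fails at j=7)
  i=6: ✗ (fails at j=8)
Positions where it holds: {} → 0.

0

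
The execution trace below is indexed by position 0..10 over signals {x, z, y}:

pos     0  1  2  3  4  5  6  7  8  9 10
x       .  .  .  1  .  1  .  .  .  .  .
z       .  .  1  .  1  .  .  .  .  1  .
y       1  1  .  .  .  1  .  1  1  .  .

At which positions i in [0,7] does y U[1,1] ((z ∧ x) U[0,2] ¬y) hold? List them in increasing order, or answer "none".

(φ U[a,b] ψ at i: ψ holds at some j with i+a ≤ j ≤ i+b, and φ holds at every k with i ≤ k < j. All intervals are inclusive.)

1, 5

Evaluate at each i in [0,7]:
  i=0: ✗ (no rhs in [1,1])
  i=1: ✓ (rhs at j=2; lhs holds on [1,1])
  i=2: ✗ (lhs fails at k=2 before rhs at j=3)
  i=3: ✗ (lhs fails at k=3 before rhs at j=4)
  i=4: ✗ (no rhs in [5,5])
  i=5: ✓ (rhs at j=6; lhs holds on [5,5])
  i=6: ✗ (no rhs in [7,7])
  i=7: ✗ (no rhs in [8,8])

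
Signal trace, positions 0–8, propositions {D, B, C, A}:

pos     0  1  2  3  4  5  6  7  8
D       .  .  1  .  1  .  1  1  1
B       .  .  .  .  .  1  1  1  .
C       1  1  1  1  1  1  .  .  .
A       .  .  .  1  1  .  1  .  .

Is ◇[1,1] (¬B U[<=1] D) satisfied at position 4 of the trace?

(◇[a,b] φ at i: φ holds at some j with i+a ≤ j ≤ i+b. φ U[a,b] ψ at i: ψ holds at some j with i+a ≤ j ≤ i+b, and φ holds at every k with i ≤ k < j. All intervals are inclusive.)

Check (¬B U[<=1] D) at each j in [5,5]:
  j=5: fails
No position in the window satisfies it → formula fails.

False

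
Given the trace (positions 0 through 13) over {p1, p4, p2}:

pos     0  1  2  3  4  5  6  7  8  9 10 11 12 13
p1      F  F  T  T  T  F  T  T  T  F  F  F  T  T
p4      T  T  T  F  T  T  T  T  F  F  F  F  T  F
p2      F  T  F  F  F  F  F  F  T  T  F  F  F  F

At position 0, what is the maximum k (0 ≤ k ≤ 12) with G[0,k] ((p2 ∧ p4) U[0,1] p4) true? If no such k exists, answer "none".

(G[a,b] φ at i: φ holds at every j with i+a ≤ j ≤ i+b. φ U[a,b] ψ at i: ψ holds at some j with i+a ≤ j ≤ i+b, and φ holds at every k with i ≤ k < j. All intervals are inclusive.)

2

((p2 ∧ p4) U[0,1] p4) must hold from j=0 onward; find where it first fails.
  j=0: holds
  j=1: holds
  j=2: holds
  j=3: fails
Holds on [0,2], so largest k = 2.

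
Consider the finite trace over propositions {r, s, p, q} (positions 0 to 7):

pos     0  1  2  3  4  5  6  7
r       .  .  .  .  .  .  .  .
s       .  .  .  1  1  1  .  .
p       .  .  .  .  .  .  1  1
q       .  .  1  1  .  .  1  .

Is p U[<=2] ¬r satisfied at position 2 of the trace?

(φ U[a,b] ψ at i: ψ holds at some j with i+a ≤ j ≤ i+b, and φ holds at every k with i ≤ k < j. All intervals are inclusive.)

Need some j in [2,4] with ¬r, and p at every k in [2,j-1].
  j=2: ¬r holds; no prefix to check → satisfied.

Holds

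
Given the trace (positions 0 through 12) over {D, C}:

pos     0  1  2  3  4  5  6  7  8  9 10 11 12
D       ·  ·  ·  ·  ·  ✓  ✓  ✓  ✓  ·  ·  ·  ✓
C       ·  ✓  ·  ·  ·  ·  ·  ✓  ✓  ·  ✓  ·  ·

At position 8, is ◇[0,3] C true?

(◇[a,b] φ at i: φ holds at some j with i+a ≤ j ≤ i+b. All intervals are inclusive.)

Check C at each j in [8,11]:
  j=8: true
  j=9: false
  j=10: true
  j=11: false
Found at j=8 → formula holds.

Yes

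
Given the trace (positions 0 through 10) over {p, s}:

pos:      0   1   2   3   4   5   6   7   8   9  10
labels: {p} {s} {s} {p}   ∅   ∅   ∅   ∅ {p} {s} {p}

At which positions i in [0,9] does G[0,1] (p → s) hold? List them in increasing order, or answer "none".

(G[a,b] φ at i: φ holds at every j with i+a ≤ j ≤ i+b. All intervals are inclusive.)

Evaluate at each i in [0,9]:
  i=0: ✗ (fails at j=0)
  i=1: ✓ (all of [1,2])
  i=2: ✗ (fails at j=3)
  i=3: ✗ (fails at j=3)
  i=4: ✓ (all of [4,5])
  i=5: ✓ (all of [5,6])
  i=6: ✓ (all of [6,7])
  i=7: ✗ (fails at j=8)
  i=8: ✗ (fails at j=8)
  i=9: ✗ (fails at j=10)

1, 4, 5, 6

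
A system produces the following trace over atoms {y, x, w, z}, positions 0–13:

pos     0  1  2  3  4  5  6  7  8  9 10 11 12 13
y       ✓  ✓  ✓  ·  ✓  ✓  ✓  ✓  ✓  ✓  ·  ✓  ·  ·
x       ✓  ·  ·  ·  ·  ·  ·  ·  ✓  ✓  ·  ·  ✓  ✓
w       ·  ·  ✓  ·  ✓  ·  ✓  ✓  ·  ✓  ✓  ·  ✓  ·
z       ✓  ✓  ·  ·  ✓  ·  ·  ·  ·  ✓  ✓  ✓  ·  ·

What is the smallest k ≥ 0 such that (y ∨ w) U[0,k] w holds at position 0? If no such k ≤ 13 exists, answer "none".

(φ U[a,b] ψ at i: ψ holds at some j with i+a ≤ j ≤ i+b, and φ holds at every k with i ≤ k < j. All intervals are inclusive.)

Need earliest j ≥ 0 with w, and (y ∨ w) at every k in [0,j-1].
  j=0: rhs fails.
  j=1: rhs fails.
  j=2: rhs holds; lhs holds on [0,1]. k = 2.

2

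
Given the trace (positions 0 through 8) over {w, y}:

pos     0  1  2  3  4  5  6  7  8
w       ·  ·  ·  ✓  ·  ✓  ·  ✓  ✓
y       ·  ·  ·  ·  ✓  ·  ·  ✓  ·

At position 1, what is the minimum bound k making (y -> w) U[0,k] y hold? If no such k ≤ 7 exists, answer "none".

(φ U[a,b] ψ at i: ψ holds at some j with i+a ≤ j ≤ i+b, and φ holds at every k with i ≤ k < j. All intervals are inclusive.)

3

Need earliest j ≥ 1 with y, and (y -> w) at every k in [1,j-1].
  j=1: rhs fails.
  j=2: rhs fails.
  j=3: rhs fails.
  j=4: rhs holds; lhs holds on [1,3]. k = 3.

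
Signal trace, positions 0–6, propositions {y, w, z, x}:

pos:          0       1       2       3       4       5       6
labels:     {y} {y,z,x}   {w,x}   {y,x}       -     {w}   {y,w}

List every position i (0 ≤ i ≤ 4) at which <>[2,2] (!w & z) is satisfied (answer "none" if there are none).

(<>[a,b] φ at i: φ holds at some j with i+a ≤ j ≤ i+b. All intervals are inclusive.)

none

Evaluate at each i in [0,4]:
  i=0: ✗ (none in [2,2])
  i=1: ✗ (none in [3,3])
  i=2: ✗ (none in [4,4])
  i=3: ✗ (none in [5,5])
  i=4: ✗ (none in [6,6])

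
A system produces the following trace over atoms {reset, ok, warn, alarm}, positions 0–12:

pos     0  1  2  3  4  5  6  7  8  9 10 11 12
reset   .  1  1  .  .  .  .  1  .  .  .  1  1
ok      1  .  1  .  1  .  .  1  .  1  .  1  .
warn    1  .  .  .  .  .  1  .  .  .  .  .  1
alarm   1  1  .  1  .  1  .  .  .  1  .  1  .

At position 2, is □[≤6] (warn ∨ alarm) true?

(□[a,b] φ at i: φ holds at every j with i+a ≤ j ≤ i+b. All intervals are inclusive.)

Check (warn ∨ alarm) at every j in [2,8]:
  j=2: false
  j=3: true
  j=4: false
  j=5: true
  j=6: true
  j=7: false
  j=8: false
Fails at j=2 → formula fails.

No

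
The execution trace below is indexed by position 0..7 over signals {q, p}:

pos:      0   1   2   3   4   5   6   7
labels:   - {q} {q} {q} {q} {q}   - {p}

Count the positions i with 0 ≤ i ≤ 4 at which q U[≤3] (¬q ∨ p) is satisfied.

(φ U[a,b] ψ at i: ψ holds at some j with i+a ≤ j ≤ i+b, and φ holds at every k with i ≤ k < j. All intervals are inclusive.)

Evaluate at each i in [0,4]:
  i=0: ✓ (rhs at j=0)
  i=1: ✗ (no rhs in [1,4])
  i=2: ✗ (no rhs in [2,5])
  i=3: ✓ (rhs at j=6; lhs holds on [3,5])
  i=4: ✓ (rhs at j=6; lhs holds on [4,5])
Positions where it holds: {0, 3, 4} → 3.

3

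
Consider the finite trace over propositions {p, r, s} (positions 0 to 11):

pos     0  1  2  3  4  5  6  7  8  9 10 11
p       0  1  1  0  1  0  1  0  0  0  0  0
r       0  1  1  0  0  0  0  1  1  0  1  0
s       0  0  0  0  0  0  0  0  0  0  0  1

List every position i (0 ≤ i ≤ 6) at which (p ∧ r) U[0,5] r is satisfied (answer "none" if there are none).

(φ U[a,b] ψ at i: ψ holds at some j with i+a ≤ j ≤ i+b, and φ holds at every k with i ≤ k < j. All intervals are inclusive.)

Evaluate at each i in [0,6]:
  i=0: ✗ (lhs fails at k=0 before rhs at j=1)
  i=1: ✓ (rhs at j=1)
  i=2: ✓ (rhs at j=2)
  i=3: ✗ (lhs fails at k=3 before rhs at j=7)
  i=4: ✗ (lhs fails at k=4 before rhs at j=7)
  i=5: ✗ (lhs fails at k=5 before rhs at j=7)
  i=6: ✗ (lhs fails at k=6 before rhs at j=7)

1, 2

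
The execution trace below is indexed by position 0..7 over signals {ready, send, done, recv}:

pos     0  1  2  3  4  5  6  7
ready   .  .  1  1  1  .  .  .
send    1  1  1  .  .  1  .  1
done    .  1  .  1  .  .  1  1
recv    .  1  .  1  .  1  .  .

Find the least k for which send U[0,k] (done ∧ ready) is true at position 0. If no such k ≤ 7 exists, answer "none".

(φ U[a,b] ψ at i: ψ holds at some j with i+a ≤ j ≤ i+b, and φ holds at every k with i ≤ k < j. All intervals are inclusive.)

Need earliest j ≥ 0 with (done ∧ ready), and send at every k in [0,j-1].
  j=0: rhs fails.
  j=1: rhs fails.
  j=2: rhs fails.
  j=3: rhs holds; lhs holds on [0,2]. k = 3.

3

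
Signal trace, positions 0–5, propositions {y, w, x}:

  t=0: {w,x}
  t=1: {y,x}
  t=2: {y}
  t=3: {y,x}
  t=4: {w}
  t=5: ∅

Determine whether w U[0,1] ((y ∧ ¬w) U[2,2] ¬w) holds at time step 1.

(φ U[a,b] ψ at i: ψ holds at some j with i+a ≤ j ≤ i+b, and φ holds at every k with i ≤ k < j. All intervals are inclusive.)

Need some j in [1,2] with ((y ∧ ¬w) U[2,2] ¬w), and w at every k in [1,j-1].
  j=1: ((y ∧ ¬w) U[2,2] ¬w) holds; no prefix to check → satisfied.

Yes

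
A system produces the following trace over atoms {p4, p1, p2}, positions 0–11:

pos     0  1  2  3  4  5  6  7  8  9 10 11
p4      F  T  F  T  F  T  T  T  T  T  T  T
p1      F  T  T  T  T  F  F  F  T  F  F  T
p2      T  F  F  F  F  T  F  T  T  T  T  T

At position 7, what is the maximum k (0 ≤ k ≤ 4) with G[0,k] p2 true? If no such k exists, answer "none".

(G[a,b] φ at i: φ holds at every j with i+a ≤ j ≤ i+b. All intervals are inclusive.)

p2 must hold from j=7 onward; find where it first fails.
  j=7: holds
  j=8: holds
  j=9: holds
  j=10: holds
  j=11: holds
Holds through j=11; largest k = 4.

4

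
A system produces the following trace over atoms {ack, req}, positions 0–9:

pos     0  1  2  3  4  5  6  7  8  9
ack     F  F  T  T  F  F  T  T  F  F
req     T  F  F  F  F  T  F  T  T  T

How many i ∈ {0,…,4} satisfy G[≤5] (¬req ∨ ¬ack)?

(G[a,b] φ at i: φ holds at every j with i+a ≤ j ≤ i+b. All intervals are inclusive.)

2

Evaluate at each i in [0,4]:
  i=0: ✓ (all of [0,5])
  i=1: ✓ (all of [1,6])
  i=2: ✗ (fails at j=7)
  i=3: ✗ (fails at j=7)
  i=4: ✗ (fails at j=7)
Positions where it holds: {0, 1} → 2.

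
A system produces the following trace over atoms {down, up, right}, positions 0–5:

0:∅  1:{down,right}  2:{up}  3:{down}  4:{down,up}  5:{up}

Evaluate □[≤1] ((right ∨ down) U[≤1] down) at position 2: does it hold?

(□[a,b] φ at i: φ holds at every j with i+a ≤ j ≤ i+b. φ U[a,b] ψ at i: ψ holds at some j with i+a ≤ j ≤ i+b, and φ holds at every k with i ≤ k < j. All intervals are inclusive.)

Does not hold

Check ((right ∨ down) U[≤1] down) at every j in [2,3]:
  j=2: fails
  j=3: holds
Fails at j=2 → formula fails.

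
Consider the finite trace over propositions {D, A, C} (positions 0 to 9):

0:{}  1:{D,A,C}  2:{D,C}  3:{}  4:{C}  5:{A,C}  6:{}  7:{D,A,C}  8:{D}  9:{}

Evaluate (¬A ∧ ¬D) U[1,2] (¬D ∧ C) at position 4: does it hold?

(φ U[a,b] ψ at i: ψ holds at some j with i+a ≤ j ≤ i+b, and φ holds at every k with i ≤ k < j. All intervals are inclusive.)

Need some j in [5,6] with (¬D ∧ C), and (¬A ∧ ¬D) at every k in [4,j-1].
  j=5: (¬D ∧ C) holds; (¬A ∧ ¬D) holds at every k in [4,4] → satisfied.

Yes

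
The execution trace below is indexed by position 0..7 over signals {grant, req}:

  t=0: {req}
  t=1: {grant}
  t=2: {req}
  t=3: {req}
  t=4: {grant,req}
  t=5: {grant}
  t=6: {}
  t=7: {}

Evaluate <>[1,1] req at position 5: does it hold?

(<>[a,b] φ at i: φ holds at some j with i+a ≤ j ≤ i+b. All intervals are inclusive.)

Check req at each j in [6,6]:
  j=6: false
No position in the window satisfies it → formula fails.

False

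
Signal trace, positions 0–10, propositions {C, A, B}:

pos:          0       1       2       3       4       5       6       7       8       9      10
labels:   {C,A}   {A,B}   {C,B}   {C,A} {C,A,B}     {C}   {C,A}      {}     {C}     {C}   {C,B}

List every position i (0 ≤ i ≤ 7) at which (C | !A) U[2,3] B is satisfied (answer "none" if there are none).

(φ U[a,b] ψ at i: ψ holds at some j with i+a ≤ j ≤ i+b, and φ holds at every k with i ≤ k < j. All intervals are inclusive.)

Evaluate at each i in [0,7]:
  i=0: ✗ (lhs fails at k=1 before rhs at j=2)
  i=1: ✗ (lhs fails at k=1 before rhs at j=4)
  i=2: ✓ (rhs at j=4; lhs holds on [2,3])
  i=3: ✗ (no rhs in [5,6])
  i=4: ✗ (no rhs in [6,7])
  i=5: ✗ (no rhs in [7,8])
  i=6: ✗ (no rhs in [8,9])
  i=7: ✓ (rhs at j=10; lhs holds on [7,9])

2, 7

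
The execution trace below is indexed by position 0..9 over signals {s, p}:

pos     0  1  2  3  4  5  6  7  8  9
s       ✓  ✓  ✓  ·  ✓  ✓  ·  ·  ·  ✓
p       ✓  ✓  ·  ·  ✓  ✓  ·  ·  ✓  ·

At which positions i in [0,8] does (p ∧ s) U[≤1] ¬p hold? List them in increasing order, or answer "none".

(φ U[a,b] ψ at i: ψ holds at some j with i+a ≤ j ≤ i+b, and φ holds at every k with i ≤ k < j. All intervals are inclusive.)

Evaluate at each i in [0,8]:
  i=0: ✗ (no rhs in [0,1])
  i=1: ✓ (rhs at j=2; lhs holds on [1,1])
  i=2: ✓ (rhs at j=2)
  i=3: ✓ (rhs at j=3)
  i=4: ✗ (no rhs in [4,5])
  i=5: ✓ (rhs at j=6; lhs holds on [5,5])
  i=6: ✓ (rhs at j=6)
  i=7: ✓ (rhs at j=7)
  i=8: ✗ (lhs fails at k=8 before rhs at j=9)

1, 2, 3, 5, 6, 7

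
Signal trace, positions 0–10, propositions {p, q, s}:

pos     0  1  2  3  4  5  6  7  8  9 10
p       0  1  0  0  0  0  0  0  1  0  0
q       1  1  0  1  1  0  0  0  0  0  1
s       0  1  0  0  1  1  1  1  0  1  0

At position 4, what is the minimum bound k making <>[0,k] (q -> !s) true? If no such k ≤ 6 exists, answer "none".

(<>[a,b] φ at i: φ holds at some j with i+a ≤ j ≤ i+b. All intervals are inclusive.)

1

Scan j = 4,5,… for (q -> !s):
  j=4: fails
  j=5: holds
First hit at j=5, so smallest k = 5-4 = 1.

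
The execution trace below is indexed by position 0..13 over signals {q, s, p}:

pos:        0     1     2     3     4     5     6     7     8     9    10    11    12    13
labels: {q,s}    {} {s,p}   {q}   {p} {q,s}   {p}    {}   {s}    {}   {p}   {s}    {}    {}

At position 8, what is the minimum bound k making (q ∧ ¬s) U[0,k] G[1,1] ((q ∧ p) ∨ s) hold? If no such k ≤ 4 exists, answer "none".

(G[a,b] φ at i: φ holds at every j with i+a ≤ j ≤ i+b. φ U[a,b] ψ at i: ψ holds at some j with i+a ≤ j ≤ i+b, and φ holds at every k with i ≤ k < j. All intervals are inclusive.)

Need earliest j ≥ 8 with G[1,1] ((q ∧ p) ∨ s), and (q ∧ ¬s) at every k in [8,j-1].
  j=8: rhs fails.
  j=9: rhs fails.
  j=10: rhs holds but lhs fails at k=8.
  j=11: rhs fails.
  j=12: rhs fails.
No witness within the range → none.

none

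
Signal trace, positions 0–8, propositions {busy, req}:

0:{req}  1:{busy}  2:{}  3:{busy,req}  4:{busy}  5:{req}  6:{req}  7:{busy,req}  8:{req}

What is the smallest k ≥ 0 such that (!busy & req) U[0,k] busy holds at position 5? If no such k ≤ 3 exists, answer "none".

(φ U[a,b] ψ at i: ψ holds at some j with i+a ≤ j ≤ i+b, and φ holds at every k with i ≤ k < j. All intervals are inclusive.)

Need earliest j ≥ 5 with busy, and (!busy & req) at every k in [5,j-1].
  j=5: rhs fails.
  j=6: rhs fails.
  j=7: rhs holds; lhs holds on [5,6]. k = 2.

2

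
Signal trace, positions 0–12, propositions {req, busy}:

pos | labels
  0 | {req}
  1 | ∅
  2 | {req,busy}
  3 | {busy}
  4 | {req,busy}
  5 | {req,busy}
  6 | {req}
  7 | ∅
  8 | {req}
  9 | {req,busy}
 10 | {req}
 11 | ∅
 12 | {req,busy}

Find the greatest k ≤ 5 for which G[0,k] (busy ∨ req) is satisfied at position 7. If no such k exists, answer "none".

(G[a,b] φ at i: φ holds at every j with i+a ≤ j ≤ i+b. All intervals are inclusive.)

(busy ∨ req) must hold from j=7 onward; find where it first fails.
  j=7: fails → no k works.

none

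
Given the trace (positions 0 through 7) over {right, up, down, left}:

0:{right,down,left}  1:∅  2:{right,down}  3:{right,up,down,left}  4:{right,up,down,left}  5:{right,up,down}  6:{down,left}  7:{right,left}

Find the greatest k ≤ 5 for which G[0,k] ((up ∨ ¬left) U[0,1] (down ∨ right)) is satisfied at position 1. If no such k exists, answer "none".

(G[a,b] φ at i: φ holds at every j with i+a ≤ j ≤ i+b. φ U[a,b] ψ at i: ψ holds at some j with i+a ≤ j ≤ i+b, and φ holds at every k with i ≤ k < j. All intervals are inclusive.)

((up ∨ ¬left) U[0,1] (down ∨ right)) must hold from j=1 onward; find where it first fails.
  j=1: holds
  j=2: holds
  j=3: holds
  j=4: holds
  j=5: holds
  j=6: holds
Holds through j=6; largest k = 5.

5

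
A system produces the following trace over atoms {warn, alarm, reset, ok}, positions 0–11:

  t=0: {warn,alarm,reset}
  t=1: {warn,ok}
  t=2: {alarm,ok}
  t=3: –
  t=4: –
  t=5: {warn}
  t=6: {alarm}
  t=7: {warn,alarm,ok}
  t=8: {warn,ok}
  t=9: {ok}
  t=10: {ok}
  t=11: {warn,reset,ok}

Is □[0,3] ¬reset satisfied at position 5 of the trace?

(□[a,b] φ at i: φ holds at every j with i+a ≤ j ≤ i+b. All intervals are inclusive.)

Yes

Check ¬reset at every j in [5,8]:
  j=5: true
  j=6: true
  j=7: true
  j=8: true
All positions satisfy it → formula holds.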